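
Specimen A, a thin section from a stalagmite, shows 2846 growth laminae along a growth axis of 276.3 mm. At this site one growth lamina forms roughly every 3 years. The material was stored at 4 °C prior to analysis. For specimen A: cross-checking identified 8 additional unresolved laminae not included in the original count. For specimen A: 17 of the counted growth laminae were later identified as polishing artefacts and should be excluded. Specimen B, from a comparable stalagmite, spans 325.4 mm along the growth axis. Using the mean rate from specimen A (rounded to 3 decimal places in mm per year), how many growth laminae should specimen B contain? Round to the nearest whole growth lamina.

3390 growth laminae

Specimen A: correcting the raw count gives 2846 − 17 + 8 = 2837 true growth laminae.
Specimen A: at 3 years per growth lamina, 2837 × 3 = 8511 years.
A: 276.3 mm over 8511 years gives 276.3 / 8511 ≈ 0.032 mm per year.
Specimen B: 325.4 mm / 0.032 mm per year = 10168.75 years; at 3 years per growth lamina that is 10168.75 / 3 ≈ 3390 growth laminae.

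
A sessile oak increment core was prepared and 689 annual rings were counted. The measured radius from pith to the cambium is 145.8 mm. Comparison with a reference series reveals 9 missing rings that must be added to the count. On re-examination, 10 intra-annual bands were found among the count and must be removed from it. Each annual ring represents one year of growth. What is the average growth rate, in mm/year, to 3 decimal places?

Adjusted count: 689 − 10 + 9 = 688 annual rings.
145.8 mm over 688 years gives 145.8 / 688 ≈ 0.212 mm/year.

0.212 mm/year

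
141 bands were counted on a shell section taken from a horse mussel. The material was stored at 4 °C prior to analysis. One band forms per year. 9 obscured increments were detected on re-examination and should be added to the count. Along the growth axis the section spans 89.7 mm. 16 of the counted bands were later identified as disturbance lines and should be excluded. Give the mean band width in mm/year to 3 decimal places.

0.669 mm/year

True band count = 141 − 16 + 9 = 134.
89.7 mm over 134 years gives 89.7 / 134 ≈ 0.669 mm/year.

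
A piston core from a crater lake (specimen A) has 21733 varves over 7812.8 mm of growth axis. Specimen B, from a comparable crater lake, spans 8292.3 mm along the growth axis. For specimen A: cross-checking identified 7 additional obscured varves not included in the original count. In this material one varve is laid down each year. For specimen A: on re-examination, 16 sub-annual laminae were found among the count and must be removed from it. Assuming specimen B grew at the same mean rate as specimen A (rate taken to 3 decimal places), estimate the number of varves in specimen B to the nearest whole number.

Specimen A: true varve count = 21733 − 16 + 7 = 21724.
A: Extension rate ≈ 7812.8 / 21724 = 0.360 mm/year.
B spans 8292.3 / 0.360 = 23034.17 years ≈ 23034 varves.

23034 varves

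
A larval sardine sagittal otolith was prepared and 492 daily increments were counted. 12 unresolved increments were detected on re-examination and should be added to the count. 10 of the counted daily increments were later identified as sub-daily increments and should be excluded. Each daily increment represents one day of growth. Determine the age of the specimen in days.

494 days

After corrections the count is 492 − 10 + 12 = 494 daily increments.
One daily increment per day makes the duration 494 days.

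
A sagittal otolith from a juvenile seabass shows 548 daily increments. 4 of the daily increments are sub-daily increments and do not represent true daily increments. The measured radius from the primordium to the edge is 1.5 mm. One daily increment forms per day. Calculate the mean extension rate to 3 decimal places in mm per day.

0.003 mm per day

True daily increment count = 548 − 4 = 544.
1.5 mm over 544 days gives 1.5 / 544 ≈ 0.003 mm per day.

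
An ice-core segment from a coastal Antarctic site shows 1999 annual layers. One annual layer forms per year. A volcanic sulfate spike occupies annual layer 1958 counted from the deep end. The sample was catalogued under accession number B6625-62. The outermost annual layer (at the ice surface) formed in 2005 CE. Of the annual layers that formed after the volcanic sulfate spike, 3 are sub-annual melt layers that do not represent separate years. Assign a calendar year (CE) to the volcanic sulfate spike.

Between annual layer 1958 and the ice surface there are 1999 − 1958 = 41 annual layers.
41 − 3 false = 38 true annual layers after the volcanic sulfate spike.
The annual layer at the ice surface is 2005 CE, so the volcanic sulfate spike dates to 2005 − 38 = 1967 CE.

1967 CE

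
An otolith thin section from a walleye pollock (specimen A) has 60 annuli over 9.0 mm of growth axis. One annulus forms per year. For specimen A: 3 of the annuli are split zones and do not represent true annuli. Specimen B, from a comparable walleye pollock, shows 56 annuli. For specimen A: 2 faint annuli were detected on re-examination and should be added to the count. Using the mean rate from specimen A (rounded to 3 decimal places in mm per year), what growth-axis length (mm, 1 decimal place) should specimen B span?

8.6 mm

Specimen A: after corrections the count is 60 − 3 + 2 = 59 annuli.
A: 9.0 mm over 59 years gives 9.0 / 59 ≈ 0.153 mm per year.
Length of B = 0.153 × 56 = 8.6 mm.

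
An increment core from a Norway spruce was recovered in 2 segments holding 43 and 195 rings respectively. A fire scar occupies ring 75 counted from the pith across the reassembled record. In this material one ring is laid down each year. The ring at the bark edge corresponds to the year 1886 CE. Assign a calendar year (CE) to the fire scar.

1723 CE

Total rings = 43 + 195 = 238.
238 − 75 = 163 rings lie beyond the fire scar toward the bark edge.
Counting back 163 years from 1886 CE places the fire scar in 1886 − 163 = 1723 CE.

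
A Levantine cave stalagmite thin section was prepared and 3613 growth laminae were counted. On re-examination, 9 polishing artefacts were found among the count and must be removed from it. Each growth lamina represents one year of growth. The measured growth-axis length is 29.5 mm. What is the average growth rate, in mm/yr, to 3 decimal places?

0.008 mm/yr

Correcting the raw count gives 3613 − 9 = 3604 true growth laminae.
29.5 mm over 3604 years gives 29.5 / 3604 ≈ 0.008 mm/yr.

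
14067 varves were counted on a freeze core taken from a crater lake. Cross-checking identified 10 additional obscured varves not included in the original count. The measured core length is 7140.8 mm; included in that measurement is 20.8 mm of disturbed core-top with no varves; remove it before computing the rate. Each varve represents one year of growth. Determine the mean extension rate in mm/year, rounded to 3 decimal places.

0.506 mm/year

Adjusted count: 14067 + 10 = 14077 varves.
The growth record spans 7140.8 − 20.8 = 7120.0 mm.
Extension rate ≈ 7120.0 / 14077 = 0.506 mm/year.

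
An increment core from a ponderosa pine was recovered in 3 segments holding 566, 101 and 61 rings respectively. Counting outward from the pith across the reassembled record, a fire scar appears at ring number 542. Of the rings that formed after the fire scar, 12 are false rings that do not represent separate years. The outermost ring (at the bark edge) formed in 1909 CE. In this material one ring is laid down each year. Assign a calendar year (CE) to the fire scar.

1735 CE

Total rings = 566 + 101 + 61 = 728.
Between ring 542 and the bark edge there are 728 − 542 = 186 rings.
Excluding 12 false rings: 186 − 12 = 174.
1909 − 174 = 1735 CE.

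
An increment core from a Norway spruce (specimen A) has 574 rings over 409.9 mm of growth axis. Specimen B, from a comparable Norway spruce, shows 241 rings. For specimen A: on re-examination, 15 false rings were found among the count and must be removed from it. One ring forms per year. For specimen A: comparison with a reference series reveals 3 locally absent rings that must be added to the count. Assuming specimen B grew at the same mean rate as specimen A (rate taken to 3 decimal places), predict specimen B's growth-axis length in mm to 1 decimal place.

175.7 mm

Specimen A: correcting the raw count gives 574 − 15 + 3 = 562 true rings.
A: Mean rate = 409.9 mm / 562 years ≈ 0.729 mm/year.
B's length ≈ 0.729 × 241 = 175.7 mm.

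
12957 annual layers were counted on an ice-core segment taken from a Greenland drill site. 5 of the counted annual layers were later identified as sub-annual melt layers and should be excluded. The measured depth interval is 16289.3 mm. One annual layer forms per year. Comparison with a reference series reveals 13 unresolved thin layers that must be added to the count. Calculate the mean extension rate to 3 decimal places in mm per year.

Adjusted count: 12957 − 5 + 13 = 12965 annual layers.
16289.3 mm over 12965 years gives 16289.3 / 12965 ≈ 1.256 mm per year.

1.256 mm per year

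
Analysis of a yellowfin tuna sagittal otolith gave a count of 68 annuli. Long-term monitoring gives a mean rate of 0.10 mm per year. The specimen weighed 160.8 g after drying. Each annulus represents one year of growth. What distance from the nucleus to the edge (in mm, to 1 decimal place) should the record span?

The record spans 68 years at 0.10 mm per year.
68 years at 0.10 mm/year gives 0.10 × 68 = 6.8 mm.

6.8 mm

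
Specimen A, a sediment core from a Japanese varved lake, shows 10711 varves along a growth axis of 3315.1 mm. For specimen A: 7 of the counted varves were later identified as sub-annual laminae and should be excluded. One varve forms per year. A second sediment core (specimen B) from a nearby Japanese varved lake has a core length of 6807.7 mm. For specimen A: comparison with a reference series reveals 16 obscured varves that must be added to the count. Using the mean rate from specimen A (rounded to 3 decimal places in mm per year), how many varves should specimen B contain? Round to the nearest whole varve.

Specimen A: adjusted count: 10711 − 7 + 16 = 10720 varves.
A: Extension rate ≈ 3315.1 / 10720 = 0.309 mm/year.
B spans 6807.7 / 0.309 = 22031.39 years ≈ 22031 varves.

22031 varves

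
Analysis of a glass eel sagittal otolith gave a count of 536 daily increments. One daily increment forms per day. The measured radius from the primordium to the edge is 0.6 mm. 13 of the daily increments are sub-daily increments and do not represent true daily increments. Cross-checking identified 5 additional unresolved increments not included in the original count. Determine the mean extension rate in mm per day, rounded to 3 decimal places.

After corrections the count is 536 − 13 + 5 = 528 daily increments.
0.6 mm over 528 days gives 0.6 / 528 ≈ 0.001 mm per day.

0.001 mm per day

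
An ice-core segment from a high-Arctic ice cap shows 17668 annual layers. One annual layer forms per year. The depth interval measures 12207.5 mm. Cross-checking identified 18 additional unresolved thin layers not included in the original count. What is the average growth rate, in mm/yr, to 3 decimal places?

Correcting the raw count gives 17668 + 18 = 17686 true annual layers.
Extension rate ≈ 12207.5 / 17686 = 0.690 mm/yr.

0.690 mm/yr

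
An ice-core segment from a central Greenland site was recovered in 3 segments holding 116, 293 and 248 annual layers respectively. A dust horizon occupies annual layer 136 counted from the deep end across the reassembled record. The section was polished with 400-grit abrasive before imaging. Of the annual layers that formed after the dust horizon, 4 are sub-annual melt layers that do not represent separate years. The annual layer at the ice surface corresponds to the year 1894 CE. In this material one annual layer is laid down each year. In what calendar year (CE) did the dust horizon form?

Total annual layers = 116 + 293 + 248 = 657.
657 − 136 = 521 annual layers lie beyond the dust horizon toward the ice surface.
Removing the 4 false annual layers leaves 521 − 4 = 517 true annual layers beyond the dust horizon.
Counting back 517 years from 1894 CE places the dust horizon in 1894 − 517 = 1377 CE.

1377 CE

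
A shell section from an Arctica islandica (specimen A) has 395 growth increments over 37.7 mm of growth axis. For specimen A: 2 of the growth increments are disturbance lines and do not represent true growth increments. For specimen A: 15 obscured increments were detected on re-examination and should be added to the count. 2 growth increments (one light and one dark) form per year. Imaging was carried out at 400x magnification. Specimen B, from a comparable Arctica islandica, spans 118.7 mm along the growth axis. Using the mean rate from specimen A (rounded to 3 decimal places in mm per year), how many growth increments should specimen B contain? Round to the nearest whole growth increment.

Specimen A: true growth increment count = 395 − 2 + 15 = 408.
Specimen A: dividing by 2 growth increments per year: 408 / 2 = 204 years.
A: Mean rate = 37.7 mm / 204 years ≈ 0.185 mm/yr.
For B, 118.7 / 0.185 = 641.62 years; at 2 growth increments per year that is 641.62 × 2 ≈ 1283 growth increments.

1283 growth increments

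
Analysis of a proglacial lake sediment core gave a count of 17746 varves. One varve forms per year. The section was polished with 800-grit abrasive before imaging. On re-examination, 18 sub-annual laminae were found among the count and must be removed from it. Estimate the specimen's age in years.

17728 years

Correcting the raw count gives 17746 − 18 = 17728 true varves.
With a one-to-one varve periodicity this is 17728 years.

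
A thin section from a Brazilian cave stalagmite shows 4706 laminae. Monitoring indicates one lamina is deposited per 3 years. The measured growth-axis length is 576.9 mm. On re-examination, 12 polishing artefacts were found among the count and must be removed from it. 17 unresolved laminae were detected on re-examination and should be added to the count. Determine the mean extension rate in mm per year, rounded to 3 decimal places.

After corrections the count is 4706 − 12 + 17 = 4711 laminae.
4711 laminae at 3 years each span 4711 × 3 = 14133 years.
Extension rate ≈ 576.9 / 14133 = 0.041 mm per year.

0.041 mm per year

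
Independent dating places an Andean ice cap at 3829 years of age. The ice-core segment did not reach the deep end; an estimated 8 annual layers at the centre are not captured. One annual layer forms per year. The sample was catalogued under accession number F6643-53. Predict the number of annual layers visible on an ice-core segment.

At one annual layer per year, 3829 years correspond to 3829 annual layers.
3829 − 8 missed = 3821 annual layers expected in the prepared section.

3821 annual layers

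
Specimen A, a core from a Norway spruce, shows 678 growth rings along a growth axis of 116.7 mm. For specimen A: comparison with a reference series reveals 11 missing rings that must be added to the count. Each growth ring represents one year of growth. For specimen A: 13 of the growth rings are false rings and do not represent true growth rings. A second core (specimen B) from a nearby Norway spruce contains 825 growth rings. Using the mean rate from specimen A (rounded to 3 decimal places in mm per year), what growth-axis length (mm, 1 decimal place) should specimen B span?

Specimen A: correcting the raw count gives 678 − 13 + 11 = 676 true growth rings.
A: Mean rate = 116.7 mm / 676 years ≈ 0.173 mm per year.
For B, 0.173 mm/year × 825 years = 142.7 mm.

142.7 mm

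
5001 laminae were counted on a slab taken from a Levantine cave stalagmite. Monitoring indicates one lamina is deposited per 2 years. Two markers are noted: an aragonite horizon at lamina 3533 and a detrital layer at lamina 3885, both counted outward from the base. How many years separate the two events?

704 yr

Separation: 3885 − 3533 = 352 laminae.
At 2 years per lamina, 352 × 2 = 704 years.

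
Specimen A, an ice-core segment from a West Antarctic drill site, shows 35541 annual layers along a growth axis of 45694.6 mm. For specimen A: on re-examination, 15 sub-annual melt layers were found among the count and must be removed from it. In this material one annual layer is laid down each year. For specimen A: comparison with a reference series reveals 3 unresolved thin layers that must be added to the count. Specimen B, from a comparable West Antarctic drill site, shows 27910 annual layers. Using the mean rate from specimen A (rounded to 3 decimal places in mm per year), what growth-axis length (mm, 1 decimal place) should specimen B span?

Specimen A: true annual layer count = 35541 − 15 + 3 = 35529.
A: Mean rate = 45694.6 mm / 35529 years ≈ 1.286 mm/year.
Length of B = 1.286 × 27910 = 35892.3 mm.

35892.3 mm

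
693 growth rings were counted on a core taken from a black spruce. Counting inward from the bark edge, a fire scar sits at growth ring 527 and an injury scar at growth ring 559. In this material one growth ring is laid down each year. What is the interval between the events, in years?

32 years

Separation: 559 − 527 = 32 growth rings.
That is 32 years at one growth ring per year.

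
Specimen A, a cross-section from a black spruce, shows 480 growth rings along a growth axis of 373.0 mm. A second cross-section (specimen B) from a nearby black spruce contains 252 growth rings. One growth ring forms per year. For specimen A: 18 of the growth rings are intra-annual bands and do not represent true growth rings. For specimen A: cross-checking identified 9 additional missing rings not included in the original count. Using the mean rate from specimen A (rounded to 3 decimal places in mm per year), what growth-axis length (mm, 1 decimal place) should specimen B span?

199.6 mm

Specimen A: correcting the raw count gives 480 − 18 + 9 = 471 true growth rings.
A: Extension rate ≈ 373.0 / 471 = 0.792 mm/yr.
For B, 0.792 mm/year × 252 years = 199.6 mm.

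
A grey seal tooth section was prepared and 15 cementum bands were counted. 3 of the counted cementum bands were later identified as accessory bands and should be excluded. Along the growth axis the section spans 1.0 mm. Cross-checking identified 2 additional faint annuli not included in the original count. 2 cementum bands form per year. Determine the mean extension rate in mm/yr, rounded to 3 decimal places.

0.143 mm/yr

Correcting the raw count gives 15 − 3 + 2 = 14 true cementum bands.
With 2 cementum bands per year, 14 / 2 = 7 years.
1.0 mm over 7 years gives 1.0 / 7 ≈ 0.143 mm/yr.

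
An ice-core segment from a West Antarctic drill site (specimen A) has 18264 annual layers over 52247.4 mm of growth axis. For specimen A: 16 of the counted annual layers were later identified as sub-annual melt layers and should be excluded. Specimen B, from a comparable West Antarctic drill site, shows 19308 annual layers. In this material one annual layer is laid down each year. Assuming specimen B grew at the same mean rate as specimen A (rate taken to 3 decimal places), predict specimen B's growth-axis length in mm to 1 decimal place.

55278.8 mm

Specimen A: adjusted count: 18264 − 16 = 18248 annual layers.
A: Extension rate ≈ 52247.4 / 18248 = 2.863 mm/year.
Length of B = 2.863 × 19308 = 55278.8 mm.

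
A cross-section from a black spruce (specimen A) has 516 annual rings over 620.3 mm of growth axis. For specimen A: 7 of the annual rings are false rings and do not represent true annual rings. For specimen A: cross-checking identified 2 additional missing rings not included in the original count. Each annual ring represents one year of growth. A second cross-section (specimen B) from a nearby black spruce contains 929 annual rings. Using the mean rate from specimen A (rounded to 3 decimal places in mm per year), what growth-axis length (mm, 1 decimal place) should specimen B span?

Specimen A: after corrections the count is 516 − 7 + 2 = 511 annual rings.
A: Extension rate ≈ 620.3 / 511 = 1.214 mm/year.
Length of B = 1.214 × 929 = 1127.8 mm.

1127.8 mm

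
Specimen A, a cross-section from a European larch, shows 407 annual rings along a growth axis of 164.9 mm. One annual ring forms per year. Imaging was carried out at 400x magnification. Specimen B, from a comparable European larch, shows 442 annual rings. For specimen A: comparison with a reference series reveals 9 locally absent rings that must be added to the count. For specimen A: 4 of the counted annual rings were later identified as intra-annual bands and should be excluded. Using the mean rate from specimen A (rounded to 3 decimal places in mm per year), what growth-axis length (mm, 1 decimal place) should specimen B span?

Specimen A: after corrections the count is 407 − 4 + 9 = 412 annual rings.
A: Extension rate ≈ 164.9 / 412 = 0.400 mm per year.
For B, 0.400 mm/year × 442 years = 176.8 mm.

176.8 mm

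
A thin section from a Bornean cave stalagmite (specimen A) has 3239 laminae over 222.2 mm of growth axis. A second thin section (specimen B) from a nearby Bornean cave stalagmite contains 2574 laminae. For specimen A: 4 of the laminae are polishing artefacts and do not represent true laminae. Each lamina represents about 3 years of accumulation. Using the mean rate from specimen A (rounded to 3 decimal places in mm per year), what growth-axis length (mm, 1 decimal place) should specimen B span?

Specimen A: correcting the raw count gives 3239 − 4 = 3235 true laminae.
Specimen A: at 3 years per lamina, 3235 × 3 = 9705 years.
A: Extension rate ≈ 222.2 / 9705 = 0.023 mm per year.
Specimen B: multiplying by 3 years per lamina: 2574 × 3 = 7722 years. B's length ≈ 0.023 × 7722 = 177.6 mm.

177.6 mm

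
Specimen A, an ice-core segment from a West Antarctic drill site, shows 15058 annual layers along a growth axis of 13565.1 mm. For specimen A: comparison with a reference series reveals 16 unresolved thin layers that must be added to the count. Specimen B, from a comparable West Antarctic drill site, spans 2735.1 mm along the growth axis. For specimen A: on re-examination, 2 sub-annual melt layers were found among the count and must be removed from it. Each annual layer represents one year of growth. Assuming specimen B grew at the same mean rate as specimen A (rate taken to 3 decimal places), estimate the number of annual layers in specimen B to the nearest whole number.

3039 annual layers

Specimen A: true annual layer count = 15058 − 2 + 16 = 15072.
A: 13565.1 mm over 15072 years gives 13565.1 / 15072 ≈ 0.900 mm/yr.
Specimen B: 2735.1 mm / 0.900 mm per year = 3039.00 years ≈ 3039 annual layers.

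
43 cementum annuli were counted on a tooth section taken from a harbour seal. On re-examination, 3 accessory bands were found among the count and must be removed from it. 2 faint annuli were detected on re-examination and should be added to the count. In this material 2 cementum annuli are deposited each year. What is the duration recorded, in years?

True cementum annulus count = 43 − 3 + 2 = 42.
With 2 cementum annuli per year, 42 / 2 = 21 years.

21 years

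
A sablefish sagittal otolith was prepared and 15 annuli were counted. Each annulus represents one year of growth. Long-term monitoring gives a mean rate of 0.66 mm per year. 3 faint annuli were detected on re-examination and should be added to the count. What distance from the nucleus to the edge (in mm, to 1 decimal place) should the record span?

11.9 mm

Adjusted count: 15 + 3 = 18 annuli.
18 years at 0.66 mm/year gives 0.66 × 18 = 11.9 mm.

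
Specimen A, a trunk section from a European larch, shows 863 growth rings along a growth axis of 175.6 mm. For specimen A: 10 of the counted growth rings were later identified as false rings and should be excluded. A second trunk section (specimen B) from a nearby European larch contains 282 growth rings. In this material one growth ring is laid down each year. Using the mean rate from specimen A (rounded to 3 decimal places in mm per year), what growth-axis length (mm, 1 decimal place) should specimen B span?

58.1 mm

Specimen A: after corrections the count is 863 − 10 = 853 growth rings.
A: Mean rate = 175.6 mm / 853 years ≈ 0.206 mm/yr.
Length of B = 0.206 × 282 = 58.1 mm.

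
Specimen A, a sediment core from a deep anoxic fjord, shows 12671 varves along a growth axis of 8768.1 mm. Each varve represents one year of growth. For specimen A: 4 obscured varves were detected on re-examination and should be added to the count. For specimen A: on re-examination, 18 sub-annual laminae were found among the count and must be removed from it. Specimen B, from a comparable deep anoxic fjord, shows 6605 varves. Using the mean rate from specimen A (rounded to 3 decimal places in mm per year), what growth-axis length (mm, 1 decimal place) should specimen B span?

Specimen A: adjusted count: 12671 − 18 + 4 = 12657 varves.
A: Extension rate ≈ 8768.1 / 12657 = 0.693 mm per year.
Length of B = 0.693 × 6605 = 4577.3 mm.

4577.3 mm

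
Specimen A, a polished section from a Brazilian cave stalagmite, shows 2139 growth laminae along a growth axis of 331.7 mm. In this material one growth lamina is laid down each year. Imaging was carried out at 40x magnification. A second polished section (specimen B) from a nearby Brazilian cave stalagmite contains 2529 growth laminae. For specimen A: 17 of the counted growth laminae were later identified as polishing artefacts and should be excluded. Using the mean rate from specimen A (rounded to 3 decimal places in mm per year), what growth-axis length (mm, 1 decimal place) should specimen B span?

394.5 mm

Specimen A: adjusted count: 2139 − 17 = 2122 growth laminae.
A: Mean rate = 331.7 mm / 2122 years ≈ 0.156 mm/yr.
B's length ≈ 0.156 × 2529 = 394.5 mm.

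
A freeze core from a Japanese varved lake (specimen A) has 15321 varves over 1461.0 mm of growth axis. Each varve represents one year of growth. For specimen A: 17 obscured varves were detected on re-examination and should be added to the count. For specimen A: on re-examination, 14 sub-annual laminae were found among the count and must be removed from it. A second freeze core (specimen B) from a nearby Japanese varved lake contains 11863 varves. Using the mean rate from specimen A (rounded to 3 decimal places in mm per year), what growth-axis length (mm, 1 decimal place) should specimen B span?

Specimen A: after corrections the count is 15321 − 14 + 17 = 15324 varves.
A: 1461.0 mm over 15324 years gives 1461.0 / 15324 ≈ 0.095 mm per year.
Length of B = 0.095 × 11863 = 1127.0 mm.

1127.0 mm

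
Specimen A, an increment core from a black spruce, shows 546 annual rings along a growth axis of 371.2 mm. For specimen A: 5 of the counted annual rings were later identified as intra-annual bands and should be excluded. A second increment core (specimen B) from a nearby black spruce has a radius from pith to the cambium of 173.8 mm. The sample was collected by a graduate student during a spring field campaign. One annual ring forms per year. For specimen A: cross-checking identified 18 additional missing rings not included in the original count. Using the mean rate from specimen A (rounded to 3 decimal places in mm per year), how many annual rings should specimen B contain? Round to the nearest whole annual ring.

Specimen A: adjusted count: 546 − 5 + 18 = 559 annual rings.
A: 371.2 mm over 559 years gives 371.2 / 559 ≈ 0.664 mm per year.
B spans 173.8 / 0.664 = 261.75 years ≈ 262 annual rings.

262 annual rings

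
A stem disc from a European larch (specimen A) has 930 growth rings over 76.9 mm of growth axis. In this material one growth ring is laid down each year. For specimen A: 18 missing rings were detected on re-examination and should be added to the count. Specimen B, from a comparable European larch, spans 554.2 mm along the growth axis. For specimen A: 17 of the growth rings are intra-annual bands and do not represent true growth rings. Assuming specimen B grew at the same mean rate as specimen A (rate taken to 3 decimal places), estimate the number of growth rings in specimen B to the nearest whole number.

Specimen A: after corrections the count is 930 − 17 + 18 = 931 growth rings.
A: Extension rate ≈ 76.9 / 931 = 0.083 mm/year.
Specimen B: 554.2 mm / 0.083 mm per year = 6677.11 years ≈ 6677 growth rings.

6677 growth rings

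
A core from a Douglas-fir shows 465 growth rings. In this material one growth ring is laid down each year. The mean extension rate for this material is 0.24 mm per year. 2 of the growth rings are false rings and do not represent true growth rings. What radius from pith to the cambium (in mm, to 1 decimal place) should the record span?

Correcting the raw count gives 465 − 2 = 463 true growth rings.
463 years at 0.24 mm/year gives 0.24 × 463 = 111.1 mm.

111.1 mm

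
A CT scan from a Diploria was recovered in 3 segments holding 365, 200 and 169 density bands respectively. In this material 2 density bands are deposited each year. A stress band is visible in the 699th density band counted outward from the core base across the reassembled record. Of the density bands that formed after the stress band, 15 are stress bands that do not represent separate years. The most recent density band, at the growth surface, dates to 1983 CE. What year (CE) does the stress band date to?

Total density bands = 365 + 200 + 169 = 734.
The stress band sits at density band 699 from the core base, so 734 − 699 = 35 density bands formed after it.
Excluding 15 false density bands: 35 − 15 = 20.
Dividing by 2 density bands per year: 20 / 2 = 10 years.
Counting back 10 years from 1983 CE places the stress band in 1983 − 10 = 1973 CE.

1973 CE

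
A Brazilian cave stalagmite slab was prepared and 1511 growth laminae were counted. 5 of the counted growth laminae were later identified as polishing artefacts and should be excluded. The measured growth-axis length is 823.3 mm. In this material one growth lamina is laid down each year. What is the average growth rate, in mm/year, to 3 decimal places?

0.547 mm/year

Correcting the raw count gives 1511 − 5 = 1506 true growth laminae.
Mean rate = 823.3 mm / 1506 years ≈ 0.547 mm/year.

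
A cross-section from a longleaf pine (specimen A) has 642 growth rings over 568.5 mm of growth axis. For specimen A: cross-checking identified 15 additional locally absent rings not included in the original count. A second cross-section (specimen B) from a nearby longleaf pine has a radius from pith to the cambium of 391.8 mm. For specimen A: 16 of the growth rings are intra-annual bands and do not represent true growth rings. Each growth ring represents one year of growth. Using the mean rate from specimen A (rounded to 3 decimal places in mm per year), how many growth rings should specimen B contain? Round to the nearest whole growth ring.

Specimen A: after corrections the count is 642 − 16 + 15 = 641 growth rings.
A: 568.5 mm over 641 years gives 568.5 / 641 ≈ 0.887 mm/yr.
For B, 391.8 / 0.887 = 441.71 years ≈ 442 growth rings.

442 growth rings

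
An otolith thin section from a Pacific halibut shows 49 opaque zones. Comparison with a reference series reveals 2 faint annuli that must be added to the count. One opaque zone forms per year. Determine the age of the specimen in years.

After corrections the count is 49 + 2 = 51 opaque zones.
At one opaque zone per year, that is 51 years.

51 years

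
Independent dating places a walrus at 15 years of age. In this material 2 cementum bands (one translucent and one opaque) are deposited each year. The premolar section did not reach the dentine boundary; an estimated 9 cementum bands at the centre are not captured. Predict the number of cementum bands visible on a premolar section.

With 2 cementum bands per year, 15 years would produce 15 × 2 = 30 cementum bands.
30 − 9 missed = 21 cementum bands expected in the prepared section.

21 cementum bands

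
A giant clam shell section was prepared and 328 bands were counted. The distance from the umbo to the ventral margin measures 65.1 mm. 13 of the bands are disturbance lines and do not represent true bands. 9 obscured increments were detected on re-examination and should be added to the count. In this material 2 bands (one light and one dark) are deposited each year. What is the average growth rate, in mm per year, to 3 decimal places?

0.402 mm per year

Adjusted count: 328 − 13 + 9 = 324 bands.
324 bands at 2 per year is 324 / 2 = 162 years.
Mean rate = 65.1 mm / 162 years ≈ 0.402 mm per year.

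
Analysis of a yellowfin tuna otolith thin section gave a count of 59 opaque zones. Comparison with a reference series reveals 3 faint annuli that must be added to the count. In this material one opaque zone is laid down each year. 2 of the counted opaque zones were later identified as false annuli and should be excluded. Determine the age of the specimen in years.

60 years

After corrections the count is 59 − 2 + 3 = 60 opaque zones.
One opaque zone per year makes the duration 60 years.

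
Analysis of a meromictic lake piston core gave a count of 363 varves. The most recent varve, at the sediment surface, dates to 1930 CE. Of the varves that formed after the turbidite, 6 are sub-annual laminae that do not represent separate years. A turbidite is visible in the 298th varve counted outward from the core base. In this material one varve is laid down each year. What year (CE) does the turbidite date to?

1871 CE

363 − 298 = 65 varves lie beyond the turbidite toward the sediment surface.
65 − 6 false = 59 true varves after the turbidite.
Counting back 59 years from 1930 CE places the turbidite in 1930 − 59 = 1871 CE.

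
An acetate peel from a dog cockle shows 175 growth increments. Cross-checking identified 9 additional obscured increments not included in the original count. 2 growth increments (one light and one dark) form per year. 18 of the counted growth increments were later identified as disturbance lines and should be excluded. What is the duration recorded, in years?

83 years

Correcting the raw count gives 175 − 18 + 9 = 166 true growth increments.
With 2 growth increments per year, 166 / 2 = 83 years.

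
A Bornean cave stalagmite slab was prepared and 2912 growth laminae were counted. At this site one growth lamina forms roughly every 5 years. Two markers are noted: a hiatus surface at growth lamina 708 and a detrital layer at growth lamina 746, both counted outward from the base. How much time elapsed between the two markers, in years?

746 − 708 = 38 growth laminae lie between the two events.
38 growth laminae at 5 years each span 38 × 5 = 190 years.

190 years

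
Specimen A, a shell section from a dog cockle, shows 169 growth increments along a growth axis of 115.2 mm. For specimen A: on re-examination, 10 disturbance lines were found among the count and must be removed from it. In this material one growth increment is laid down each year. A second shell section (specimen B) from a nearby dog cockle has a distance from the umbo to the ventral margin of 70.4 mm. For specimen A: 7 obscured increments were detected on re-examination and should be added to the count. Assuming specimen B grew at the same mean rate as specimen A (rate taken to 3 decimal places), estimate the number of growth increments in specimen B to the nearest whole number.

101 growth increments

Specimen A: true growth increment count = 169 − 10 + 7 = 166.
A: Mean rate = 115.2 mm / 166 years ≈ 0.694 mm/yr.
For B, 70.4 / 0.694 = 101.44 years ≈ 101 growth increments.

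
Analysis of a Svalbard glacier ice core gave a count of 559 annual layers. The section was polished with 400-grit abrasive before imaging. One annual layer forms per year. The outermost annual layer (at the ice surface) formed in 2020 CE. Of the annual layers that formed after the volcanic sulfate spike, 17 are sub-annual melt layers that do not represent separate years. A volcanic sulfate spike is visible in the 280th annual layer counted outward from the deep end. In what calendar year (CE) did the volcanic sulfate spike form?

Between annual layer 280 and the ice surface there are 559 − 280 = 279 annual layers.
Excluding 17 false annual layers: 279 − 17 = 262.
2020 − 262 = 1758 CE.

1758 CE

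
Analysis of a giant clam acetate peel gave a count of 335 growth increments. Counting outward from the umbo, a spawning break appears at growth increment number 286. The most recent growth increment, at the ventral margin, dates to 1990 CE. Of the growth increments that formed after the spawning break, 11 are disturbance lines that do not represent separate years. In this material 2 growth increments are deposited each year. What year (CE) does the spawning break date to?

Between growth increment 286 and the ventral margin there are 335 − 286 = 49 growth increments.
Removing the 11 false growth increments leaves 49 − 11 = 38 true growth increments beyond the spawning break.
With 2 growth increments per year, 38 / 2 = 19 years.
The growth increment at the ventral margin is 1990 CE, so the spawning break dates to 1990 − 19 = 1971 CE.

1971 CE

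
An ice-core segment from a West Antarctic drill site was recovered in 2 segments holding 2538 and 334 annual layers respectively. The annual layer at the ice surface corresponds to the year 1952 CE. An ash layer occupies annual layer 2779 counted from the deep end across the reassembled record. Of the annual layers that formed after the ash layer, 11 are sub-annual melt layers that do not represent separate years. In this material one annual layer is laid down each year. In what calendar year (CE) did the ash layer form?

Total annual layers = 2538 + 334 = 2872.
2872 − 2779 = 93 annual layers lie beyond the ash layer toward the ice surface.
Excluding 11 false annual layers: 93 − 11 = 82.
The annual layer at the ice surface is 1952 CE, so the ash layer dates to 1952 − 82 = 1870 CE.

1870 CE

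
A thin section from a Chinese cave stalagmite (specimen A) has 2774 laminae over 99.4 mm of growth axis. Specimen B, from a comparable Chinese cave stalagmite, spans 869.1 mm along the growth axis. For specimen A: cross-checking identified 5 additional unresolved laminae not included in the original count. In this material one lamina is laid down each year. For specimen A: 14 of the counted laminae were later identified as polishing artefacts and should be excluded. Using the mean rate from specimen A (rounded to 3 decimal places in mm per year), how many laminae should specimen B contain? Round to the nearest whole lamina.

24142 laminae

Specimen A: correcting the raw count gives 2774 − 14 + 5 = 2765 true laminae.
A: 99.4 mm over 2765 years gives 99.4 / 2765 ≈ 0.036 mm per year.
B spans 869.1 / 0.036 = 24141.67 years ≈ 24142 laminae.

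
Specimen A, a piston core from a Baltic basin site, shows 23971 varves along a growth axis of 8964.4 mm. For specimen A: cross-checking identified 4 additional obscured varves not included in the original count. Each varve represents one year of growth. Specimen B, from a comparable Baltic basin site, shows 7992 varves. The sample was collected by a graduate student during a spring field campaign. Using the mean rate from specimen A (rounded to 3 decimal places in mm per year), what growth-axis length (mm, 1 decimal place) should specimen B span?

2989.0 mm

Specimen A: after corrections the count is 23971 + 4 = 23975 varves.
A: 8964.4 mm over 23975 years gives 8964.4 / 23975 ≈ 0.374 mm/yr.
For B, 0.374 mm/year × 7992 years = 2989.0 mm.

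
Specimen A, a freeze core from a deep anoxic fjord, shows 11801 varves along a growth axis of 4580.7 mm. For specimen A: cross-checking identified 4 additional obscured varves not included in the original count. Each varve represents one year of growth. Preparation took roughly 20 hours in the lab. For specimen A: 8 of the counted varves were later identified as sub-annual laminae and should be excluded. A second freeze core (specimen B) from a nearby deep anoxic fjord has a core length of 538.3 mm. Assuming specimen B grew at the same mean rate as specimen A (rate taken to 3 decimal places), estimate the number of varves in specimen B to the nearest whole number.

Specimen A: true varve count = 11801 − 8 + 4 = 11797.
A: Mean rate = 4580.7 mm / 11797 years ≈ 0.388 mm/year.
B spans 538.3 / 0.388 = 1387.37 years ≈ 1387 varves.

1387 varves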